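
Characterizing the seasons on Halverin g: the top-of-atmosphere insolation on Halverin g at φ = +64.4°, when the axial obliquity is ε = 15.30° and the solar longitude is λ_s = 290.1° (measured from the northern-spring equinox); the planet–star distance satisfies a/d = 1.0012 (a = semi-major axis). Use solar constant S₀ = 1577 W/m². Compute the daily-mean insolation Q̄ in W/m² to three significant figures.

Q̄ ≈ 64.8 W/m²

Solar declination: sin δ = sin ε · sin λ_s = sin 15.30° × sin 290.1° = -0.24780, so δ = -14.347°.
cos H₀ = −tan(+64.4°) tan(-14.347°) = 0.5339, H₀ = 1.0076 rad.
Bracket: H₀ sin φ sin δ + cos φ cos δ sin H₀ = 1.0076×0.90183×-0.24780 + 0.43209×0.96881×0.84558 = -0.225172 + 0.353971 = 0.128799.
Inverse-square distance factor (a/d)² = 1.0012² = 1.002401.
Q̄ = (S₀/π) × 1.002401 × [bracket] = (1577/π) × 1.002401 × 0.128799 = 64.81 W/m².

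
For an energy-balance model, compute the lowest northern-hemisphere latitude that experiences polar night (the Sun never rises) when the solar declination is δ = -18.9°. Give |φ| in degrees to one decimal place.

Polar night requires cos H₀ = −tan φ tan δ ≥ 1, i.e. tan φ tan δ ≤ −1.
The boundary is |tan φ| · |tan δ| = 1, so |φ| = 90° − |δ| = 90° − 18.9° = 71.1° in the northern hemisphere.

|φ| = 71.1°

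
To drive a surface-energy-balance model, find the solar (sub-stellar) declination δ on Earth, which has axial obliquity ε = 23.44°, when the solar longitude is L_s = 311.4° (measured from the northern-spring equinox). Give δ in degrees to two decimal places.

sin δ = sin ε · sin L_s = sin 23.44° × sin 311.4° = -0.298386.
δ = arcsin(-0.298386) = -17.36°.

δ = -17.36°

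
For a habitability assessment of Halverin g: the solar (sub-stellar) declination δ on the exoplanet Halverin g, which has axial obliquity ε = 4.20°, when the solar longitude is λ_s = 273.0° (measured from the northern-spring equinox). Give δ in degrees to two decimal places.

δ = -4.19°

sin δ = sin ε · sin λ_s = sin 4.20° × sin 273.0° = -0.073138.
δ = arcsin(-0.073138) = -4.19°.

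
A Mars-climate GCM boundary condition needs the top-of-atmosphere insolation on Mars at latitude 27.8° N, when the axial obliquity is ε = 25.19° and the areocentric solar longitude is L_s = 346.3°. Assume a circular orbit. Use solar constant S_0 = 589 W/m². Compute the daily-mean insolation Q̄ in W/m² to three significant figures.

sin δ = sin 25.19° × sin 346.3° = -0.10080, so δ = -5.785°.
cos h₀ = −tan(+27.8°) tan(-5.785°) = 0.0534, h₀ = 1.5174 rad.
Bracket: h₀ sin ϕ sin δ + cos ϕ cos δ sin h₀ = 1.5174×0.46639×-0.10080 + 0.88458×0.99491×0.99857 = -0.071336 + 0.878819 = 0.807483.
Q̄ = (S_0/π) × [bracket] = (589/π) × 0.807483 = 151.4 W/m².

Q̄ ≈ 151 W/m²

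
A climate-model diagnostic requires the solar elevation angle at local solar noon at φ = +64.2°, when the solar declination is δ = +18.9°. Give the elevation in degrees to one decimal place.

44.7°

At local noon the hour angle is zero, so the zenith angle equals |φ − δ| = |+64.2° − (+18.900°)| = 45.300°.
Elevation = 90° − 45.300° = 44.7°.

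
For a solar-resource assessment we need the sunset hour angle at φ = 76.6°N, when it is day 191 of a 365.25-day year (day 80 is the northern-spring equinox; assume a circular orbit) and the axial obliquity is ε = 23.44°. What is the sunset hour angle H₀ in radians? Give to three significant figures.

H₀ = 3.14 rad

Solar longitude: λ_s = 360° × (191 − 80)/365.25 = 109.405°.
sin δ = sin 23.44° × sin 109.405° = 0.37519, so δ = +22.036°.
Sunrise equation: cos H₀ = −tan φ · tan δ = -1.6990 ≤ −1, so the Sun never sets (polar day) and H₀ = π.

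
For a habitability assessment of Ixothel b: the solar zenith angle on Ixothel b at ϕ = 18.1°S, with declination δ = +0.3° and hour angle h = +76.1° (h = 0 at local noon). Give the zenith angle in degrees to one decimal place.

cos θ_z = sin ϕ sin δ + cos ϕ cos δ cos h = -0.001627 + 0.228337 = 0.226710.
θ_z = arccos(0.226710) = 76.9°.

θ_z = 76.9°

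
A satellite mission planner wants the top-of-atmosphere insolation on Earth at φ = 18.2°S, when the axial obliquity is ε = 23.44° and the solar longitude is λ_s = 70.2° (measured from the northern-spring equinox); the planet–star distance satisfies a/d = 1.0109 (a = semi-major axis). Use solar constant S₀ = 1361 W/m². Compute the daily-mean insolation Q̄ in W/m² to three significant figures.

Q̄ ≈ 312 W/m²

Solar declination: sin δ = sin ε · sin λ_s = sin 23.44° × sin 70.2° = 0.37427, so δ = +21.979°.
cos H₀ = −tan(-18.2°) tan(+21.979°) = 0.1327, H₀ = 1.4377 rad.
Bracket: H₀ sin φ sin δ + cos φ cos δ sin H₀ = 1.4377×-0.31233×0.37427 + 0.94997×0.92732×0.99116 = -0.168061 + 0.873139 = 0.705078.
Inverse-square distance factor (a/d)² = 1.0109² = 1.021919.
Q̄ = (S₀/π) × 1.021919 × [bracket] = (1361/π) × 1.021919 × 0.705078 = 312.1 W/m².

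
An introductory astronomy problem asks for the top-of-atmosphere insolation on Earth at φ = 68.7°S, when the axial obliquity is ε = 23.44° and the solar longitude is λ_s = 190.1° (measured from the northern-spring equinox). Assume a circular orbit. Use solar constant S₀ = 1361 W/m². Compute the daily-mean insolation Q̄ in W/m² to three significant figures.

Q̄ ≈ 204 W/m²

Solar declination: sin δ = sin ε · sin λ_s = sin 23.44° × sin 190.1° = -0.06976, so δ = -4.000°.
cos H₀ = −tan(-68.7°) tan(-4.000°) = -0.1794, H₀ = 1.7511 rad.
Bracket: H₀ sin φ sin δ + cos φ cos δ sin H₀ = 1.7511×-0.93169×-0.06976 + 0.36325×0.99756×0.98378 = 0.113812 + 0.356486 = 0.470298.
Q̄ = (S₀/π) × [bracket] = (1361/π) × 0.470298 = 203.7 W/m².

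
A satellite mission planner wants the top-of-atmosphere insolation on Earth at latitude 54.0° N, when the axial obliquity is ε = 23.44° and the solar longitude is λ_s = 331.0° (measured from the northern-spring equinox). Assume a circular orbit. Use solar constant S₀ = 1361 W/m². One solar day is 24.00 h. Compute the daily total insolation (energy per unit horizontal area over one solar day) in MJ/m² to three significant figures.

13.2 MJ/m²

Solar declination: sin δ = sin ε · sin λ_s = sin 23.44° × sin 331.0° = -0.19285, so δ = -11.119°.
cos H₀ = −tan(+54.0°) tan(-11.119°) = 0.2705, H₀ = 1.2969 rad.
Bracket: H₀ sin φ sin δ + cos φ cos δ sin H₀ = 1.2969×0.80902×-0.19285 + 0.58779×0.98123×0.96272 = -0.202342 + 0.555256 = 0.352914.
Q̄ = (S₀/π) × [bracket] = (1361/π) × 0.352914 = 152.89 W/m².
Daily total = Q̄ × 24.00 h × 3600 s/h = 152.89 × 24.00 × 3600 / 10⁶ = 13.21 MJ/m².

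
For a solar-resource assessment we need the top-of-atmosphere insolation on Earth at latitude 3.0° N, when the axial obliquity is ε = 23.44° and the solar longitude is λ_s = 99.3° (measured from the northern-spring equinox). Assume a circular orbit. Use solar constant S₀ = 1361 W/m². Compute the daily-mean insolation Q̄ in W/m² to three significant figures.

Solar declination: sin δ = sin ε · sin λ_s = sin 23.44° × sin 99.3° = 0.39256, so δ = +23.114°.
cos H₀ = −tan(+3.0°) tan(+23.114°) = -0.0224, H₀ = 1.5932 rad.
Bracket: H₀ sin φ sin δ + cos φ cos δ sin H₀ = 1.5932×0.05234×0.39256 + 0.99863×0.91973×0.99975 = 0.032735 + 0.918240 = 0.950975.
Q̄ = (S₀/π) × [bracket] = (1361/π) × 0.950975 = 412.0 W/m².

Q̄ ≈ 412 W/m²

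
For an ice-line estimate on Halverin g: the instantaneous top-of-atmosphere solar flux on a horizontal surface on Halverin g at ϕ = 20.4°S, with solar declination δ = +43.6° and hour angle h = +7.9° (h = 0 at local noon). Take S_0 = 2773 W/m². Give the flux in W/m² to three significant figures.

cos θ_z = sin ϕ sin δ + cos ϕ cos δ cos h = -0.240382 + 0.672312 = 0.431930.
Flux = S_0 · cos θ_z = 2773 × 0.431930 = 1198 W/m².

1.20e+03 W/m²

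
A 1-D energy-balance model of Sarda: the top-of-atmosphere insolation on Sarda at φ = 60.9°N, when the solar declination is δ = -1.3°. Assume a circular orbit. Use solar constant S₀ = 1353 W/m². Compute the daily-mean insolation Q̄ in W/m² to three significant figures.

cos H₀ = −tan(+60.9°) tan(-1.300°) = 0.0408, H₀ = 1.5300 rad.
Bracket: H₀ sin φ sin δ + cos φ cos δ sin H₀ = 1.5300×0.87377×-0.02269 + 0.48634×0.99974×0.99917 = -0.030334 + 0.485810 = 0.455476.
Q̄ = (S₀/π) × [bracket] = (1353/π) × 0.455476 = 196.2 W/m².

Q̄ ≈ 196 W/m²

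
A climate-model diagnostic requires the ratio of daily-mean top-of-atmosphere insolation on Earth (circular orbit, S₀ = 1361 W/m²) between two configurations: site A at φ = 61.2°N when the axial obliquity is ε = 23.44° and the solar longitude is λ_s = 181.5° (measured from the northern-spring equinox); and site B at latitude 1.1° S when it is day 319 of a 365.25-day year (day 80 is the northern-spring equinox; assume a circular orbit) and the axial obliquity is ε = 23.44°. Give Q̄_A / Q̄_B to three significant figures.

— Configuration A (φ=+61.2°):
Solar declination: sin δ = sin ε · sin λ_s = sin 23.44° × sin 181.5° = -0.01041, so δ = -0.597°.
cos H₀ = −tan(+61.2°) tan(-0.597°) = 0.0189, H₀ = 1.5519 rad.
Bracket: H₀ sin φ sin δ + cos φ cos δ sin H₀ = 1.5519×0.87631×-0.01041 + 0.48175×0.99995×0.99982 = -0.014157 + 0.481639 = 0.467482.
Q̄ = (S₀/π) × [bracket] = (1361/π) × 0.467482 = 202.52 W/m².
— Configuration B (φ=-1.1°):
Solar longitude: λ_s = 360° × (319 − 80)/365.25 = 235.565°.
sin δ = sin 23.44° × sin 235.565° = -0.32808, so δ = -19.152°.
cos H₀ = −tan(-1.1°) tan(-19.152°) = -0.0067, H₀ = 1.5775 rad.
Bracket: H₀ sin φ sin δ + cos φ cos δ sin H₀ = 1.5775×-0.01920×-0.32808 + 0.99982×0.94465×0.99998 = 0.009937 + 0.944461 = 0.954398.
Q̄ = (S₀/π) × [bracket] = (1361/π) × 0.954398 = 413.46 W/m².
Ratio Q̄_A / Q̄_B = 202.52 / 413.46 = 0.4898.

Q̄_A / Q̄_B ≈ 0.490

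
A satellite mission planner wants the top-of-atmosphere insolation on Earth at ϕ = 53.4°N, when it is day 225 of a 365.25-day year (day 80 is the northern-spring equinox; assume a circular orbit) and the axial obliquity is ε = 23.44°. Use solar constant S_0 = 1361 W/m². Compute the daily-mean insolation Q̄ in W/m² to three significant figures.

Solar longitude: L_s = 360° × (225 − 80)/365.25 = 142.916°.
sin δ = sin 23.44° × sin 142.916° = 0.23986, so δ = +13.878°.
cos h₀ = −tan(+53.4°) tan(+13.878°) = -0.3327, h₀ = 1.9099 rad.
Bracket: h₀ sin ϕ sin δ + cos ϕ cos δ sin h₀ = 1.9099×0.80282×0.23986 + 0.59622×0.97081×0.94304 = 0.367779 + 0.545847 = 0.913626.
Q̄ = (S_0/π) × [bracket] = (1361/π) × 0.913626 = 395.8 W/m².

Q̄ ≈ 396 W/m²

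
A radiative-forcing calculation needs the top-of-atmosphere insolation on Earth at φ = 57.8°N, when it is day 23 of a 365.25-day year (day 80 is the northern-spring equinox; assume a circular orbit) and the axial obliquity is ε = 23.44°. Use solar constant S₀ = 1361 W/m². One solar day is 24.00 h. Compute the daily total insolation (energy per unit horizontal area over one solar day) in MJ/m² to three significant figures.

Solar longitude: λ_s = 360° × (23 − 80)/365.25 = -56.181°, i.e. -56.181° + 360° = 303.819°.
sin δ = sin 23.44° × sin 303.819° = -0.33048, so δ = -19.298°.
cos H₀ = −tan(+57.8°) tan(-19.298°) = 0.5560, H₀ = 0.9812 rad.
Bracket: H₀ sin φ sin δ + cos φ cos δ sin H₀ = 0.9812×0.84619×-0.33048 + 0.53288×0.94381×0.83116 = -0.274391 + 0.418022 = 0.143631.
Q̄ = (S₀/π) × [bracket] = (1361/π) × 0.143631 = 62.224 W/m².
Daily total = Q̄ × 24.00 h × 3600 s/h = 62.224 × 24.00 × 3600 / 10⁶ = 5.376 MJ/m².

5.38 MJ/m²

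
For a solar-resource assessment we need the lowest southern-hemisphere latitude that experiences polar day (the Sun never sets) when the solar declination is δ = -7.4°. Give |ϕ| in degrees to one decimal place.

Polar day requires cos h₀ = −tan ϕ tan δ ≤ −1, i.e. tan ϕ tan δ ≥ 1.
The boundary is |tan ϕ| · |tan δ| = 1, so |ϕ| = 90° − |δ| = 90° − 7.4° = 82.6° in the southern hemisphere.

|ϕ| = 82.6°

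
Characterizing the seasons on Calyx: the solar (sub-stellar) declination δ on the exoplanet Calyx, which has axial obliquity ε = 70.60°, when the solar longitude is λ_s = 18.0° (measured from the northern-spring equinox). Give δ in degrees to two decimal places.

δ = +16.95°

sin δ = sin ε · sin λ_s = sin 70.60° × sin 18.0° = 0.291472.
δ = arcsin(0.291472) = +16.95°.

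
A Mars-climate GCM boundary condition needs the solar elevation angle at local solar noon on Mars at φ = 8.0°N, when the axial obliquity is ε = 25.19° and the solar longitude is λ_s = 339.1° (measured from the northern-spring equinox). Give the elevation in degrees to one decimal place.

Solar declination: sin δ = sin ε · sin λ_s = sin 25.19° × sin 339.1° = -0.15184, so δ = -8.733°.
At local noon the hour angle is zero, so the zenith angle equals |φ − δ| = |+8.0° − (-8.733°)| = 16.733°.
Elevation = 90° − 16.733° = 73.3°.

73.3°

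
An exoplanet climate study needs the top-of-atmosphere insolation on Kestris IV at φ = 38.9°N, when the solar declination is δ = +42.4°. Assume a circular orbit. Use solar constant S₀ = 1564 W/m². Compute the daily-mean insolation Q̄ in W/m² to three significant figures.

cos H₀ = −tan(+38.9°) tan(+42.400°) = -0.7368, H₀ = 2.3991 rad.
Bracket: H₀ sin φ sin δ + cos φ cos δ sin H₀ = 2.3991×0.62796×0.67430 + 0.77824×0.73846×0.67611 = 1.015859 + 0.388560 = 1.404419.
Q̄ = (S₀/π) × [bracket] = (1564/π) × 1.404419 = 699.2 W/m².

Q̄ ≈ 699 W/m²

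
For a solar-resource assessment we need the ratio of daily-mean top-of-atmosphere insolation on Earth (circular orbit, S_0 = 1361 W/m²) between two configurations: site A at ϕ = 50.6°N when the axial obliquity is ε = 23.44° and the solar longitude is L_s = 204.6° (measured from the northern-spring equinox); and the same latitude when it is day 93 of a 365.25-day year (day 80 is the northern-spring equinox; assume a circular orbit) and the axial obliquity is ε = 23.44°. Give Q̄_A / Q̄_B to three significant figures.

— Configuration A (ϕ=+50.6°):
Solar declination: sin δ = sin ε · sin L_s = sin 23.44° × sin 204.6° = -0.16559, so δ = -9.532°.
cos h₀ = −tan(+50.6°) tan(-9.532°) = 0.2044, h₀ = 1.3649 rad.
Bracket: h₀ sin ϕ sin δ + cos ϕ cos δ sin h₀ = 1.3649×0.77273×-0.16559 + 0.63473×0.98619×0.97888 = -0.174648 + 0.612744 = 0.438096.
Q̄ = (S_0/π) × [bracket] = (1361/π) × 0.438096 = 189.79 W/m².
— Configuration B (ϕ=+50.6°):
Solar longitude: L_s = 360° × (93 − 80)/365.25 = 12.813°.
sin δ = sin 23.44° × sin 12.813° = 0.08822, so δ = +5.061°.
cos h₀ = −tan(+50.6°) tan(+5.061°) = -0.1078, h₀ = 1.6788 rad.
Bracket: h₀ sin ϕ sin δ + cos ϕ cos δ sin h₀ = 1.6788×0.77273×0.08822 + 0.63473×0.99610×0.99417 = 0.114444 + 0.628569 = 0.743013.
Q̄ = (S_0/π) × [bracket] = (1361/π) × 0.743013 = 321.89 W/m².
Ratio Q̄_A / Q̄_B = 189.79 / 321.89 = 0.5896.

Q̄_A / Q̄_B ≈ 0.590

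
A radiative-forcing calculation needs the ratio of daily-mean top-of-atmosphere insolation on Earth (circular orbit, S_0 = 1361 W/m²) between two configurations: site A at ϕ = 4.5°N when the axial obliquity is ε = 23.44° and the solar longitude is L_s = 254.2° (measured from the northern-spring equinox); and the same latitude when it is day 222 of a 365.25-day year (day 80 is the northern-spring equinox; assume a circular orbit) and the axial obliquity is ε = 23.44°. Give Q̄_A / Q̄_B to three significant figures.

— Configuration A (ϕ=+4.5°):
Solar declination: sin δ = sin ε · sin L_s = sin 23.44° × sin 254.2° = -0.38276, so δ = -22.505°.
cos h₀ = −tan(+4.5°) tan(-22.505°) = 0.0326, h₀ = 1.5382 rad.
Bracket: h₀ sin ϕ sin δ + cos ϕ cos δ sin h₀ = 1.5382×0.07846×-0.38276 + 0.99692×0.92385×0.99947 = -0.046194 + 0.920516 = 0.874322.
Q̄ = (S_0/π) × [bracket] = (1361/π) × 0.874322 = 378.77 W/m².
— Configuration B (ϕ=+4.5°):
Solar longitude: L_s = 360° × (222 − 80)/365.25 = 139.959°.
sin δ = sin 23.44° × sin 139.959° = 0.25591, so δ = +14.828°.
cos h₀ = −tan(+4.5°) tan(+14.828°) = -0.0208, h₀ = 1.5916 rad.
Bracket: h₀ sin ϕ sin δ + cos ϕ cos δ sin h₀ = 1.5916×0.07846×0.25591 + 0.99692×0.96670×0.99978 = 0.031957 + 0.963511 = 0.995468.
Q̄ = (S_0/π) × [bracket] = (1361/π) × 0.995468 = 431.26 W/m².
Ratio Q̄_A / Q̄_B = 378.77 / 431.26 = 0.8783.

Q̄_A / Q̄_B ≈ 0.878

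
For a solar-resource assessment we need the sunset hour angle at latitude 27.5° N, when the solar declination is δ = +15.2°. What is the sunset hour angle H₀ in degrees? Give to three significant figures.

cos H₀ = −tan φ · tan δ = −tan(+27.5°) × tan(+15.200°) = -0.1414, so H₀ = 1.7127 rad = 98.13°.

H₀ = 98.1°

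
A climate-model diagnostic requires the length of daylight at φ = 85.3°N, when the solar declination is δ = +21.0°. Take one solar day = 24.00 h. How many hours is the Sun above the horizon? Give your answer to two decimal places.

Sunrise equation: cos H₀ = −tan φ · tan δ = -4.6690 ≤ −1, so the Sun never sets (polar day) and H₀ = π.
Daylight = 2H₀/(2π) × 24.00 h = (3.1416/π) × 24.00 = 24.00 h.

24.00 h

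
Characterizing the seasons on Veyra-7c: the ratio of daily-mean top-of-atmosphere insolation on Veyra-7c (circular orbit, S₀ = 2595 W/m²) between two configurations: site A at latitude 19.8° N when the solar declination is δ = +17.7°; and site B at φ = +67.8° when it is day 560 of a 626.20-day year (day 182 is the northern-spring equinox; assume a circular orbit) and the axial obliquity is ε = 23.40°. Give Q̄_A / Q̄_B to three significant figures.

— Configuration A (φ=+19.8°):
cos H₀ = −tan(+19.8°) tan(+17.700°) = -0.1149, H₀ = 1.6859 rad.
Bracket: H₀ sin φ sin δ + cos φ cos δ sin H₀ = 1.6859×0.33874×0.30403 + 0.94088×0.95266×0.99338 = 0.173626 + 0.890405 = 1.064031.
Q̄ = (S₀/π) × [bracket] = (2595/π) × 1.064031 = 878.90 W/m².
— Configuration B (φ=+67.8°):
Solar longitude: λ_s = 360° × (560 − 182)/626.20 = 217.311°.
sin δ = sin 23.40° × sin 217.311° = -0.24073, so δ = -13.929°.
cos H₀ = −tan(+67.8°) tan(-13.929°) = 0.6078, H₀ = 0.9176 rad.
Bracket: H₀ sin φ sin δ + cos φ cos δ sin H₀ = 0.9176×0.92587×-0.24073 + 0.37784×0.97059×0.79413 = -0.204519 + 0.291229 = 0.086710.
Q̄ = (S₀/π) × [bracket] = (2595/π) × 0.086710 = 71.624 W/m².
Ratio Q̄_A / Q̄_B = 878.90 / 71.624 = 12.27.

Q̄_A / Q̄_B ≈ 12.3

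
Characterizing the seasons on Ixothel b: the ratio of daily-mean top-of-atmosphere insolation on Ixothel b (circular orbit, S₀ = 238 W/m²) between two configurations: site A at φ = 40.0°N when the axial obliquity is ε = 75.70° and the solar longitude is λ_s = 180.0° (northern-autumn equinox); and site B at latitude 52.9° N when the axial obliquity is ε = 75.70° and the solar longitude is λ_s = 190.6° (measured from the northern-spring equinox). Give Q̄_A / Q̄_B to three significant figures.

— Configuration A (φ=+40.0°):
Solar declination: sin δ = sin ε · sin λ_s = sin 75.70° × sin 180.0° = 0.00000, so δ = +0.000°.
cos H₀ = −tan(+40.0°) tan(+0.000°) = -0.0000, H₀ = 1.5708 rad.
Bracket: H₀ sin φ sin δ + cos φ cos δ sin H₀ = 1.5708×0.64279×0.00000 + 0.76604×1.00000×1.00000 = 0.000000 + 0.766040 = 0.766040.
Q̄ = (S₀/π) × [bracket] = (238/π) × 0.766040 = 58.033 W/m².
— Configuration B (φ=+52.9°):
Solar declination: sin δ = sin ε · sin λ_s = sin 75.70° × sin 190.6° = -0.17825, so δ = -10.268°.
cos H₀ = −tan(+52.9°) tan(-10.268°) = 0.2395, H₀ = 1.3289 rad.
Bracket: H₀ sin φ sin δ + cos φ cos δ sin H₀ = 1.3289×0.79758×-0.17825 + 0.60321×0.98398×0.97089 = -0.188928 + 0.576268 = 0.387340.
Q̄ = (S₀/π) × [bracket] = (238/π) × 0.387340 = 29.344 W/m².
Ratio Q̄_A / Q̄_B = 58.033 / 29.344 = 1.978.

Q̄_A / Q̄_B ≈ 1.98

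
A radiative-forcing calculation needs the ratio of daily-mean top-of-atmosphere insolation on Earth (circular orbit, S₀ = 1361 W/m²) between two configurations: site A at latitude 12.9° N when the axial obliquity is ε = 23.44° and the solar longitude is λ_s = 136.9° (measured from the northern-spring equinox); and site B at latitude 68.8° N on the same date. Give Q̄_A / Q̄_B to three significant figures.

— Configuration A (φ=+12.9°):
Solar declination: sin δ = sin ε · sin λ_s = sin 23.44° × sin 136.9° = 0.27180, so δ = +15.771°.
cos H₀ = −tan(+12.9°) tan(+15.771°) = -0.0647, H₀ = 1.6355 rad.
Bracket: H₀ sin φ sin δ + cos φ cos δ sin H₀ = 1.6355×0.22325×0.27180 + 0.97476×0.96235×0.99791 = 0.099241 + 0.936100 = 1.035341.
Q̄ = (S₀/π) × [bracket] = (1361/π) × 1.035341 = 448.53 W/m².
— Configuration B (φ=+68.8°):
cos H₀ = −tan(+68.8°) tan(+15.771°) = -0.7282, H₀ = 2.3864 rad.
Bracket: H₀ sin φ sin δ + cos φ cos δ sin H₀ = 2.3864×0.93232×0.27180 + 0.36162×0.96235×0.68542 = 0.604725 + 0.238530 = 0.843255.
Q̄ = (S₀/π) × [bracket] = (1361/π) × 0.843255 = 365.31 W/m².
Ratio Q̄_A / Q̄_B = 448.53 / 365.31 = 1.228.

Q̄_A / Q̄_B ≈ 1.23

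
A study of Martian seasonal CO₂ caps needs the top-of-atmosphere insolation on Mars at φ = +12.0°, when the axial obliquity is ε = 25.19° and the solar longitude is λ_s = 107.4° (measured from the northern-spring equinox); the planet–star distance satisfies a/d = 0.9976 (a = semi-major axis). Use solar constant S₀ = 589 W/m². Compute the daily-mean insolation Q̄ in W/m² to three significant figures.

Q̄ ≈ 192 W/m²

Solar declination: sin δ = sin ε · sin λ_s = sin 25.19° × sin 107.4° = 0.40615, so δ = +23.963°.
cos H₀ = −tan(+12.0°) tan(+23.963°) = -0.0945, H₀ = 1.6654 rad.
Bracket: H₀ sin φ sin δ + cos φ cos δ sin H₀ = 1.6654×0.20791×0.40615 + 0.97815×0.91381×0.99553 = 0.140631 + 0.889848 = 1.030479.
Inverse-square distance factor (a/d)² = 0.9976² = 0.995206.
Q̄ = (S₀/π) × 0.995206 × [bracket] = (589/π) × 0.995206 × 1.030479 = 192.3 W/m².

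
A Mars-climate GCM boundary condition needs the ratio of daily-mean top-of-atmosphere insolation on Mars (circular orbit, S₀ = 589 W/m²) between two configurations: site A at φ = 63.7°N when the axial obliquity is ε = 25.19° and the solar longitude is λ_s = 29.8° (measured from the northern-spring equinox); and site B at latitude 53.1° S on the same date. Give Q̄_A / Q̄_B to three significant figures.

Q̄_A / Q̄_B ≈ 2.24

— Configuration A (φ=+63.7°):
Solar declination: sin δ = sin ε · sin λ_s = sin 25.19° × sin 29.8° = 0.21152, so δ = +12.212°.
cos H₀ = −tan(+63.7°) tan(+12.212°) = -0.4379, H₀ = 2.0240 rad.
Bracket: H₀ sin φ sin δ + cos φ cos δ sin H₀ = 2.0240×0.89649×0.21152 + 0.44307×0.97737×0.89903 = 0.383802 + 0.389319 = 0.773121.
Q̄ = (S₀/π) × [bracket] = (589/π) × 0.773121 = 144.95 W/m².
— Configuration B (φ=-53.1°):
cos H₀ = −tan(-53.1°) tan(+12.212°) = 0.2882, H₀ = 1.2784 rad.
Bracket: H₀ sin φ sin δ + cos φ cos δ sin H₀ = 1.2784×-0.79968×0.21152 + 0.60042×0.97737×0.95756 = -0.216239 + 0.561927 = 0.345688.
Q̄ = (S₀/π) × [bracket] = (589/π) × 0.345688 = 64.811 W/m².
Ratio Q̄_A / Q̄_B = 144.95 / 64.811 = 2.237.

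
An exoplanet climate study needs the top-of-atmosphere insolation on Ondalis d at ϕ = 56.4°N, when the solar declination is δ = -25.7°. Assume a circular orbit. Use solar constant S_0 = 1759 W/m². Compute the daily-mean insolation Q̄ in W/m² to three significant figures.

Q̄ ≈ 38.6 W/m²

cos h₀ = −tan(+56.4°) tan(-25.700°) = 0.7244, h₀ = 0.7607 rad.
Bracket: h₀ sin ϕ sin δ + cos ϕ cos δ sin h₀ = 0.7607×0.83292×-0.43366 + 0.55339×0.90108×0.68942 = -0.274768 + 0.343778 = 0.069010.
Q̄ = (S_0/π) × [bracket] = (1759/π) × 0.069010 = 38.64 W/m².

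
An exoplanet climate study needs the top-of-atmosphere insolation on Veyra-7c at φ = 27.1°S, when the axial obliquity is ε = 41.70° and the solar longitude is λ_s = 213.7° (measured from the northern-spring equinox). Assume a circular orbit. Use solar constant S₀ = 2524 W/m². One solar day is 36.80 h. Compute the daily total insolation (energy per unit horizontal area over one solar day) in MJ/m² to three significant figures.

Solar declination: sin δ = sin ε · sin λ_s = sin 41.70° × sin 213.7° = -0.36910, so δ = -21.660°.
cos H₀ = −tan(-27.1°) tan(-21.660°) = -0.2032, H₀ = 1.7754 rad.
Bracket: H₀ sin φ sin δ + cos φ cos δ sin H₀ = 1.7754×-0.45554×-0.36910 + 0.89021×0.92939×0.97913 = 0.298515 + 0.810085 = 1.108600.
Q̄ = (S₀/π) × [bracket] = (2524/π) × 1.108600 = 890.66 W/m².
Daily total = Q̄ × 36.80 h × 3600 s/h = 890.66 × 36.80 × 3600 / 10⁶ = 118.0 MJ/m².

118 MJ/m²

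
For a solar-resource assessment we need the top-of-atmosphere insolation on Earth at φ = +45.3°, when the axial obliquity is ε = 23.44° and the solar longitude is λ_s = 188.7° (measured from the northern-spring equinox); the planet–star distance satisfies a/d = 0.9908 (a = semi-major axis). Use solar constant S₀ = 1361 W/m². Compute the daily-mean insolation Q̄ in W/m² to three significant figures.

Solar declination: sin δ = sin ε · sin λ_s = sin 23.44° × sin 188.7° = -0.06017, so δ = -3.450°.
cos H₀ = −tan(+45.3°) tan(-3.450°) = 0.0609, H₀ = 1.5098 rad.
Bracket: H₀ sin φ sin δ + cos φ cos δ sin H₀ = 1.5098×0.71080×-0.06017 + 0.70339×0.99819×0.99814 = -0.064572 + 0.700811 = 0.636239.
Inverse-square distance factor (a/d)² = 0.9908² = 0.981685.
Q̄ = (S₀/π) × 0.981685 × [bracket] = (1361/π) × 0.981685 × 0.636239 = 270.6 W/m².

Q̄ ≈ 271 W/m²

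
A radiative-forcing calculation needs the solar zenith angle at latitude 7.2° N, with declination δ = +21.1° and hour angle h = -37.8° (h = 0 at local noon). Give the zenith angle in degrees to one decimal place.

θ_z = 39.1°

cos θ_z = sin ϕ sin δ + cos ϕ cos δ cos h = 0.045120 + 0.731365 = 0.776485.
θ_z = arccos(0.776485) = 39.1°.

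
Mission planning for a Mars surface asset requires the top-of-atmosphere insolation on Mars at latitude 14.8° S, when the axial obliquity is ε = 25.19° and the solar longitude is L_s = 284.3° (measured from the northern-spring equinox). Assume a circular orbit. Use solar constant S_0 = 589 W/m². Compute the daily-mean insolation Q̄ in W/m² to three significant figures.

Solar declination: sin δ = sin ε · sin L_s = sin 25.19° × sin 284.3° = -0.41243, so δ = -24.358°.
cos h₀ = −tan(-14.8°) tan(-24.358°) = -0.1196, h₀ = 1.6907 rad.
Bracket: h₀ sin ϕ sin δ + cos ϕ cos δ sin h₀ = 1.6907×-0.25545×-0.41243 + 0.96682×0.91099×0.99282 = 0.178124 + 0.874439 = 1.052563.
Q̄ = (S_0/π) × [bracket] = (589/π) × 1.052563 = 197.3 W/m².

Q̄ ≈ 197 W/m²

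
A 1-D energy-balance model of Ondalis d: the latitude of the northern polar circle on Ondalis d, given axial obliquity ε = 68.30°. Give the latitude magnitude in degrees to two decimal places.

The polar circle is the lowest latitude that experiences at least one full rotation of continuous daylight at the northern-summer solstice; it lies at |ϕ| = 90° − ε = 90° − 68.30° = 21.70°.

21.70°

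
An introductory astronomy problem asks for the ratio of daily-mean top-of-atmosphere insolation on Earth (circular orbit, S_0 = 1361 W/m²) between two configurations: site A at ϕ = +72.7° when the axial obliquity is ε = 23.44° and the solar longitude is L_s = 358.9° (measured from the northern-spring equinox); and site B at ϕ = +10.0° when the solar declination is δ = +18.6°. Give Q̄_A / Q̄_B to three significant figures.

Q̄_A / Q̄_B ≈ 0.280

— Configuration A (ϕ=+72.7°):
Solar declination: sin δ = sin ε · sin L_s = sin 23.44° × sin 358.9° = -0.00764, so δ = -0.438°.
cos h₀ = −tan(+72.7°) tan(-0.438°) = 0.0245, h₀ = 1.5463 rad.
Bracket: h₀ sin ϕ sin δ + cos ϕ cos δ sin h₀ = 1.5463×0.95476×-0.00764 + 0.29737×0.99997×0.99970 = -0.011279 + 0.297272 = 0.285993.
Q̄ = (S_0/π) × [bracket] = (1361/π) × 0.285993 = 123.90 W/m².
— Configuration B (ϕ=+10.0°):
cos h₀ = −tan(+10.0°) tan(+18.600°) = -0.0593, h₀ = 1.6302 rad.
Bracket: h₀ sin ϕ sin δ + cos ϕ cos δ sin h₀ = 1.6302×0.17365×0.31896 + 0.98481×0.94777×0.99824 = 0.090293 + 0.931731 = 1.022024.
Q̄ = (S_0/π) × [bracket] = (1361/π) × 1.022024 = 442.76 W/m².
Ratio Q̄_A / Q̄_B = 123.90 / 442.76 = 0.2798.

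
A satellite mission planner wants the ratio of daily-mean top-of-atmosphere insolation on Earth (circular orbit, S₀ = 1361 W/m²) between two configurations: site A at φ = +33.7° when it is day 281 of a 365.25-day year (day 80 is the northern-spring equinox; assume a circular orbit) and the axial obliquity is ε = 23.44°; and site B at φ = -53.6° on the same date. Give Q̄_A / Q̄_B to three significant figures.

Q̄_A / Q̄_B ≈ 0.956

— Configuration A (φ=+33.7°):
Solar longitude: λ_s = 360° × (281 − 80)/365.25 = 198.111°.
sin δ = sin 23.44° × sin 198.111° = -0.12366, so δ = -7.103°.
cos H₀ = −tan(+33.7°) tan(-7.103°) = 0.0831, H₀ = 1.4876 rad.
Bracket: H₀ sin φ sin δ + cos φ cos δ sin H₀ = 1.4876×0.55484×-0.12366 + 0.83195×0.99233×0.99654 = -0.102066 + 0.822712 = 0.720646.
Q̄ = (S₀/π) × [bracket] = (1361/π) × 0.720646 = 312.20 W/m².
— Configuration B (φ=-53.6°):
cos H₀ = −tan(-53.6°) tan(-7.103°) = -0.1690, H₀ = 1.7406 rad.
Bracket: H₀ sin φ sin δ + cos φ cos δ sin H₀ = 1.7406×-0.80489×-0.12366 + 0.59342×0.99233×0.98561 = 0.173247 + 0.580395 = 0.753642.
Q̄ = (S₀/π) × [bracket] = (1361/π) × 0.753642 = 326.49 W/m².
Ratio Q̄_A / Q̄_B = 312.20 / 326.49 = 0.9562.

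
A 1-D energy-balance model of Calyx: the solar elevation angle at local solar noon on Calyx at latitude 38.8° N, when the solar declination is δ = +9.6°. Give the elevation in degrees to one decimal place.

At local noon the hour angle is zero, so the zenith angle equals |φ − δ| = |+38.8° − (+9.600°)| = 29.200°.
Elevation = 90° − 29.200° = 60.8°.

60.8°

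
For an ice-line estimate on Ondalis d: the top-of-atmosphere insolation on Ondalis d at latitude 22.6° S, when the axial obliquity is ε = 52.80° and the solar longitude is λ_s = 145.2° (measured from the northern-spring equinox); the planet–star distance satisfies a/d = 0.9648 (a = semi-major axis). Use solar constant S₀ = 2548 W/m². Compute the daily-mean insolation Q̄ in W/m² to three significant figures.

Q̄ ≈ 428 W/m²

Solar declination: sin δ = sin ε · sin λ_s = sin 52.80° × sin 145.2° = 0.45459, so δ = +27.039°.
cos H₀ = −tan(-22.6°) tan(+27.039°) = 0.2124, H₀ = 1.3567 rad.
Bracket: H₀ sin φ sin δ + cos φ cos δ sin H₀ = 1.3567×-0.38430×0.45459 + 0.92321×0.89070×0.97717 = -0.237014 + 0.803530 = 0.566516.
Inverse-square distance factor (a/d)² = 0.9648² = 0.930839.
Q̄ = (S₀/π) × 0.930839 × [bracket] = (2548/π) × 0.930839 × 0.566516 = 427.7 W/m².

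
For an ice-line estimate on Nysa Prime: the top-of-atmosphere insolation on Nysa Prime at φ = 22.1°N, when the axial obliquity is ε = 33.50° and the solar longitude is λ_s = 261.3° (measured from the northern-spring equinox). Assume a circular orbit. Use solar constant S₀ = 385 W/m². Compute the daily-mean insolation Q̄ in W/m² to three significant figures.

Q̄ ≈ 59.0 W/m²

Solar declination: sin δ = sin ε · sin λ_s = sin 33.50° × sin 261.3° = -0.54559, so δ = -33.065°.
cos H₀ = −tan(+22.1°) tan(-33.065°) = 0.2643, H₀ = 1.3033 rad.
Bracket: H₀ sin φ sin δ + cos φ cos δ sin H₀ = 1.3033×0.37622×-0.54559 + 0.92653×0.83805×0.96443 = -0.267518 + 0.748859 = 0.481341.
Q̄ = (S₀/π) × [bracket] = (385/π) × 0.481341 = 58.99 W/m².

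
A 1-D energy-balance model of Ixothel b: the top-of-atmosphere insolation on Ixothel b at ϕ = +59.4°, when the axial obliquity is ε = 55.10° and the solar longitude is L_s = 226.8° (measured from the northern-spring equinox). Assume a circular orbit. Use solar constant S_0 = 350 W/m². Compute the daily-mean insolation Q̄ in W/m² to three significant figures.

Solar declination: sin δ = sin ε · sin L_s = sin 55.10° × sin 226.8° = -0.59786, so δ = -36.717°.
cos h₀ = −tan(+59.4°) tan(-36.717°) = 1.2612 ≥ 1 ⇒ polar night, h₀ = 0 and Q̄ = 0.

Q̄ ≈ 0.00 W/m²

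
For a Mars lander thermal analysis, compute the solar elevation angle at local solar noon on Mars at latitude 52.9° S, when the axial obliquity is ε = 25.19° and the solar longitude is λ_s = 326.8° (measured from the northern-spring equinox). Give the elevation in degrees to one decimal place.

50.6°

Solar declination: sin δ = sin ε · sin λ_s = sin 25.19° × sin 326.8° = -0.23305, so δ = -13.477°.
At local noon the hour angle is zero, so the zenith angle equals |φ − δ| = |-52.9° − (-13.477°)| = 39.423°.
Elevation = 90° − 39.423° = 50.6°.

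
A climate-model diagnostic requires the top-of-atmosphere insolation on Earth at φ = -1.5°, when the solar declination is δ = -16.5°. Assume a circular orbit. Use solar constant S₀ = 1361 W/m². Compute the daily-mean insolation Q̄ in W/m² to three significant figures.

cos H₀ = −tan(-1.5°) tan(-16.500°) = -0.0078, H₀ = 1.5786 rad.
Bracket: H₀ sin φ sin δ + cos φ cos δ sin H₀ = 1.5786×-0.02618×-0.28402 + 0.99966×0.95882×0.99997 = 0.011738 + 0.958465 = 0.970203.
Q̄ = (S₀/π) × [bracket] = (1361/π) × 0.970203 = 420.3 W/m².

Q̄ ≈ 420 W/m²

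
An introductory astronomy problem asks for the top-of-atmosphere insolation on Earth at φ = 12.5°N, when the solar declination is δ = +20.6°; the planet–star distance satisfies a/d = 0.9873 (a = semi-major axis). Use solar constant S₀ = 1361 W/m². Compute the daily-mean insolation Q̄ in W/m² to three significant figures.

Q̄ ≈ 438 W/m²

cos H₀ = −tan(+12.5°) tan(+20.600°) = -0.0833, H₀ = 1.6542 rad.
Bracket: H₀ sin φ sin δ + cos φ cos δ sin H₀ = 1.6542×0.21644×0.35184 + 0.97630×0.93606×0.99652 = 0.125971 + 0.910695 = 1.036666.
Inverse-square distance factor (a/d)² = 0.9873² = 0.974761.
Q̄ = (S₀/π) × 0.974761 × [bracket] = (1361/π) × 0.974761 × 1.036666 = 437.8 W/m².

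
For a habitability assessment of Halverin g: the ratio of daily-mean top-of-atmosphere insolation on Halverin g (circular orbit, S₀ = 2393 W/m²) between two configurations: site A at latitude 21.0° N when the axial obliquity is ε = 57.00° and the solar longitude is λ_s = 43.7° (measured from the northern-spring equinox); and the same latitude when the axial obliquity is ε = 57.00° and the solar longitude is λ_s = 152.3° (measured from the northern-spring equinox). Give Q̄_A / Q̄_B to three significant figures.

— Configuration A (φ=+21.0°):
Solar declination: sin δ = sin ε · sin λ_s = sin 57.00° × sin 43.7° = 0.57942, so δ = +35.410°.
cos H₀ = −tan(+21.0°) tan(+35.410°) = -0.2729, H₀ = 1.8472 rad.
Bracket: H₀ sin φ sin δ + cos φ cos δ sin H₀ = 1.8472×0.35837×0.57942 + 0.93358×0.81503×0.96204 = 0.383565 + 0.732012 = 1.115577.
Q̄ = (S₀/π) × [bracket] = (2393/π) × 1.115577 = 849.75 W/m².
— Configuration B (φ=+21.0°):
Solar declination: sin δ = sin ε · sin λ_s = sin 57.00° × sin 152.3° = 0.38985, so δ = +22.945°.
cos H₀ = −tan(+21.0°) tan(+22.945°) = -0.1625, H₀ = 1.7340 rad.
Bracket: H₀ sin φ sin δ + cos φ cos δ sin H₀ = 1.7340×0.35837×0.38985 + 0.93358×0.92088×0.98671 = 0.242258 + 0.848290 = 1.090548.
Q̄ = (S₀/π) × [bracket] = (2393/π) × 1.090548 = 830.69 W/m².
Ratio Q̄_A / Q̄_B = 849.75 / 830.69 = 1.023.

Q̄_A / Q̄_B ≈ 1.02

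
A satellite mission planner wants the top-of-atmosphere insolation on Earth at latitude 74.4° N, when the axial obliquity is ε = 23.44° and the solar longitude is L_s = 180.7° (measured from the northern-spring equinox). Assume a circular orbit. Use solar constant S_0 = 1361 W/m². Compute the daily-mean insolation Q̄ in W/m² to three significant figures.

Solar declination: sin δ = sin ε · sin L_s = sin 23.44° × sin 180.7° = -0.00486, so δ = -0.278°.
cos h₀ = −tan(+74.4°) tan(-0.278°) = 0.0174, h₀ = 1.5534 rad.
Bracket: h₀ sin ϕ sin δ + cos ϕ cos δ sin h₀ = 1.5534×0.96316×-0.00486 + 0.26892×0.99999×0.99985 = -0.007271 + 0.268877 = 0.261606.
Q̄ = (S_0/π) × [bracket] = (1361/π) × 0.261606 = 113.3 W/m².

Q̄ ≈ 113 W/m²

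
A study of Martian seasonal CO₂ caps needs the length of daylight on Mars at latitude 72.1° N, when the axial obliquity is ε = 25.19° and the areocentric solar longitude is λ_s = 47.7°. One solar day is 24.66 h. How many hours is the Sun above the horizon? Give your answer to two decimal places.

24.66 h

sin δ = sin 25.19° × sin 47.7° = 0.31480, so δ = +18.349°.
Sunrise equation: cos H₀ = −tan φ · tan δ = -1.0269 ≤ −1, so the Sun never sets (polar day) and H₀ = π.
Daylight = 2H₀/(2π) × 24.66 h = (3.1416/π) × 24.66 = 24.66 h.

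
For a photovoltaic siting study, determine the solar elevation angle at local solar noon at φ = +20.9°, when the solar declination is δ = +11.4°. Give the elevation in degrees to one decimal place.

80.5°

At local noon the hour angle is zero, so the zenith angle equals |φ − δ| = |+20.9° − (+11.400°)| = 9.500°.
Elevation = 90° − 9.500° = 80.5°.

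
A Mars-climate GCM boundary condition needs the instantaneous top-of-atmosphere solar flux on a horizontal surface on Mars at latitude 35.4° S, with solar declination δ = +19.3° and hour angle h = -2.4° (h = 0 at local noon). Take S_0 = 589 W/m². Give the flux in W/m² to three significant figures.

cos θ_z = sin ϕ sin δ + cos ϕ cos δ cos h = -0.191461 + 0.768644 = 0.577183.
Flux = S_0 · cos θ_z = 589 × 0.577183 = 340.0 W/m².

340 W/m²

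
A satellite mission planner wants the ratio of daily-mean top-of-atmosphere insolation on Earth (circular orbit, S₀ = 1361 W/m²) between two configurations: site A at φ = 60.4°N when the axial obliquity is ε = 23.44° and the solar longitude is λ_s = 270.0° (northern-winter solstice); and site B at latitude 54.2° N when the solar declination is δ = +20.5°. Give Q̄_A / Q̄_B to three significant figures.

— Configuration A (φ=+60.4°):
Solar declination: sin δ = sin ε · sin λ_s = sin 23.44° × sin 270.0° = -0.39779, so δ = -23.440°.
cos H₀ = −tan(+60.4°) tan(-23.440°) = 0.7632, H₀ = 0.7025 rad.
Bracket: H₀ sin φ sin δ + cos φ cos δ sin H₀ = 0.7025×0.86949×-0.39779 + 0.49394×0.91748×0.64614 = -0.242977 + 0.292818 = 0.049841.
Q̄ = (S₀/π) × [bracket] = (1361/π) × 0.049841 = 21.592 W/m².
— Configuration B (φ=+54.2°):
cos H₀ = −tan(+54.2°) tan(+20.500°) = -0.5184, H₀ = 2.1158 rad.
Bracket: H₀ sin φ sin δ + cos φ cos δ sin H₀ = 2.1158×0.81106×0.35021 + 0.58496×0.93667×0.85514 = 0.600975 + 0.468544 = 1.069519.
Q̄ = (S₀/π) × [bracket] = (1361/π) × 1.069519 = 463.34 W/m².
Ratio Q̄_A / Q̄_B = 21.592 / 463.34 = 0.04660.

Q̄_A / Q̄_B ≈ 0.0466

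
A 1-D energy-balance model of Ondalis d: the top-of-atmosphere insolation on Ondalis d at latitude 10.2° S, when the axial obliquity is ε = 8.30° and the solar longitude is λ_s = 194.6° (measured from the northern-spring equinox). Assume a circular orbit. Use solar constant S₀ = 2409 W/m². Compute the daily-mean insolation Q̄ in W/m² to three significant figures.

Q̄ ≈ 762 W/m²

Solar declination: sin δ = sin ε · sin λ_s = sin 8.30° × sin 194.6° = -0.03639, so δ = -2.085°.
cos H₀ = −tan(-10.2°) tan(-2.085°) = -0.0066, H₀ = 1.5773 rad.
Bracket: H₀ sin φ sin δ + cos φ cos δ sin H₀ = 1.5773×-0.17708×-0.03639 + 0.98420×0.99934×0.99998 = 0.010164 + 0.983531 = 0.993695.
Q̄ = (S₀/π) × [bracket] = (2409/π) × 0.993695 = 762.0 W/m².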